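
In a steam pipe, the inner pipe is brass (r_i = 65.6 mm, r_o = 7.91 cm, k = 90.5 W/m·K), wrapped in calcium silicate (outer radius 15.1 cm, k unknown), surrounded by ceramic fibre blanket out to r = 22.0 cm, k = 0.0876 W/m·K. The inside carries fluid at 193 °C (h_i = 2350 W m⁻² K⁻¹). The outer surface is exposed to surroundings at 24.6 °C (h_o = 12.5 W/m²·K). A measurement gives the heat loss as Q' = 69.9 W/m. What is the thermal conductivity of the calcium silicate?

ΣR = ΔT/Q' = |193 − 24.6|/69.9 = 2.409 m·K/W
Known resistances:
  R'_conv,in = 1/(2πr h) = 1/(2π·0.0656·2350) = 0.001032 m·K/W
  R'_brass = ln(0.0791/0.0656)/(2πk) = 0.1871/(2π·90.5) = 3.291×10^-4 m·K/W
  R'_ceramic fibre blanket = ln(0.220/0.151)/(2πk) = 0.3763/(2π·0.0876) = 0.6838 m·K/W
  R'_conv,out = 1/(2πr h) = 1/(2π·0.220·12.5) = 0.05787 m·K/W
R_calcium silicate = ΣR − ΣR_known = 2.409 − 0.7430 = 1.666 m·K/W
ln(r₂/r₁)/(2πk) = 1.666 ⇒ k = 0.6466/(2π·1.666) = 0.0618 W/m·K

k = 0.0618 W/m·K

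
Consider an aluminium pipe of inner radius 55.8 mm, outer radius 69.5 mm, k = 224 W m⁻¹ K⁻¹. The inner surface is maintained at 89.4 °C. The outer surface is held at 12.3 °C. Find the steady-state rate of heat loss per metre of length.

Q' = 4.94×10^5 W/m

Q' = 2πk·ΔT/ln(r₂/r₁) = 2π × 224 × 77.1 / ln(0.0695/0.0558) = 4.94×10^5 W/m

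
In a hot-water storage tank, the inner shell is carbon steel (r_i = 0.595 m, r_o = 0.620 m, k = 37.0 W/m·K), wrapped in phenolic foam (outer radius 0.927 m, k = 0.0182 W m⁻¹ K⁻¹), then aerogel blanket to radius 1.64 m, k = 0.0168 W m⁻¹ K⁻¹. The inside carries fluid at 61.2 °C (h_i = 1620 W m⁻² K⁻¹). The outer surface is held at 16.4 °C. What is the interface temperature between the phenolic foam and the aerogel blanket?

T = 38.2 °C

Series thermal resistances, inner to outer:
  R_conv,in = 1/(4πr²h) = 1/(4π·0.595²·1620) = 1.388×10^-4 K/W
  R_carbon steel = (1/0.595 − 1/0.620)/(4πk) = 0.06777/(4π·37.0) = 1.458×10^-4 K/W
  R_phenolic foam = (1/0.620 − 1/0.927)/(4πk) = 0.5342/(4π·0.0182) = 2.336 K/W
  R_aerogel blanket = (1/0.927 − 1/1.64)/(4πk) = 0.4690/(4π·0.0168) = 2.222 K/W
ΣR = 1.388×10^-4 + 1.458×10^-4 + 2.336 + 2.222 = 4.558 K/W
Q = ΔT/ΣR = (61.2 °C − 16.4 °C)/4.558 = 9.829 W
From the inner boundary to the phenolic foam/aerogel blanket interface, ΣR_partial = 2.336 K/W.
T_interface = T_in − Q·ΣR_partial = 61.2 °C − (9.829)(2.336) = 38.2 °C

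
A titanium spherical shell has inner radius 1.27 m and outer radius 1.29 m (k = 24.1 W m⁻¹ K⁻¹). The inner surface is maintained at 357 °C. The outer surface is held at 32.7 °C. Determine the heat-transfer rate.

Q = 8050 kW

Q = 4πk·ΔT/(1/r₁ − 1/r₂) = 4π × 24.1 × 324.3 / (1/1.27 − 1/1.29) = 8.05×10^6 W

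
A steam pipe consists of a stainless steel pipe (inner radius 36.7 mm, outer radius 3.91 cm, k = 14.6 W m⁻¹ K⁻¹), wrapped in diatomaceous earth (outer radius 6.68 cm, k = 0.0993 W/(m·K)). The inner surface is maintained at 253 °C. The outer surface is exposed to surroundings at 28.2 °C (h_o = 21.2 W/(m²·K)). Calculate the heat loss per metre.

Q' = 231 W/m

Treat each layer as a resistance in series:
  R'_stainless steel = ln(0.0391/0.0367)/(2πk) = 0.06335/(2π·14.6) = 6.905×10^-4 m·K/W
  R'_diatomaceous earth = ln(0.0668/0.0391)/(2πk) = 0.5356/(2π·0.0993) = 0.8584 m·K/W
  R'_conv,out = 1/(2πr h) = 1/(2π·0.0668·21.2) = 0.1124 m·K/W
ΣR = 6.905×10^-4 + 0.8584 + 0.1124 = 0.9715 m·K/W
Q' = ΔT/ΣR = (253 °C − 28.2 °C)/0.9715 = 231 W/m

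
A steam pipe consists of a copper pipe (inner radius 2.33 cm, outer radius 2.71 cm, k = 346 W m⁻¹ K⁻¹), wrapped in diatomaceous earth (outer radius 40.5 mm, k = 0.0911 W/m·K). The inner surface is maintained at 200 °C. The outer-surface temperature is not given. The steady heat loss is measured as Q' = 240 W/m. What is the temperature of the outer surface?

Sum the resistances:
  R'_copper = ln(0.0271/0.0233)/(2πk) = 0.1511/(2π·346) = 6.949×10^-5 m·K/W
  R'_diatomaceous earth = ln(0.0405/0.0271)/(2πk) = 0.4018/(2π·0.0911) = 0.7019 m·K/W
ΣR = 0.7020 m·K/W
ΔT = Q'·ΣR = 240 × 0.7020 = 168.5 K
Heat flows outward, so T_out = T_in − ΔT = 200 − 168.5 = 31.5 °C

T_out = 31.5 °C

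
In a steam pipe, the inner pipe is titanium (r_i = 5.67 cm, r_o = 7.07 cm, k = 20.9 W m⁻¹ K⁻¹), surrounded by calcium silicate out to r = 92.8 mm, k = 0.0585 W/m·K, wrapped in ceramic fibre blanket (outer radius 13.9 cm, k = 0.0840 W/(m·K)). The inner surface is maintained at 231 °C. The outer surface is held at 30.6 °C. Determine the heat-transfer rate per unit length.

Resistance network (inner→outer):
  R'_titanium = ln(0.0707/0.0567)/(2πk) = 0.2207/(2π·20.9) = 0.001680 m·K/W
  R'_calcium silicate = ln(0.0928/0.0707)/(2πk) = 0.2720/(2π·0.0585) = 0.7400 m·K/W
  R'_ceramic fibre blanket = ln(0.139/0.0928)/(2πk) = 0.4040/(2π·0.0840) = 0.7655 m·K/W
ΣR = 0.001680 + 0.7400 + 0.7655 = 1.507 m·K/W
Q' = ΔT/ΣR = (231 °C − 30.6 °C)/1.507 = 133 W/m

Q' = 133 W/m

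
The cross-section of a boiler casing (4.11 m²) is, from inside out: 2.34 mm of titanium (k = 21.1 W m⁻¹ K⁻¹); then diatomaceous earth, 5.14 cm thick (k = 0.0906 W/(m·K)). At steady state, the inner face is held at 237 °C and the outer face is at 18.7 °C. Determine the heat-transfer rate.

Series thermal resistances, inner to outer:
  R_titanium = L/(kA) = 0.00234/(21.1·4.11) = 2.698×10^-5 K/W
  R_diatomaceous earth = L/(kA) = 0.0514/(0.0906·4.11) = 0.1380 K/W
ΣR = 2.698×10^-5 + 0.1380 = 0.1380 K/W
Q = ΔT/ΣR = (237 °C − 18.7 °C)/0.1380 = 1580 W

Q = 1580 W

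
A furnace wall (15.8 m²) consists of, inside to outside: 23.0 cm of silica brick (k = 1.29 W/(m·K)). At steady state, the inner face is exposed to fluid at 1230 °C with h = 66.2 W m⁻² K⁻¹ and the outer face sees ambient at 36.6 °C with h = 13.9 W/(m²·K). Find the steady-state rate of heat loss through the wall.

Resistance network (inner→outer):
  R_conv,in = 1/(hA) = 1/(66.2·15.8) = 9.561×10^-4 K/W
  R_silica brick = L/(kA) = 0.230/(1.29·15.8) = 0.01128 K/W
  R_conv,out = 1/(hA) = 1/(13.9·15.8) = 0.004553 K/W
ΣR = 9.561×10^-4 + 0.01128 + 0.004553 = 0.01679 K/W
Q = ΔT/ΣR = (1230 °C − 36.6 °C)/0.01679 = 71100 W

Q = 71.1 kW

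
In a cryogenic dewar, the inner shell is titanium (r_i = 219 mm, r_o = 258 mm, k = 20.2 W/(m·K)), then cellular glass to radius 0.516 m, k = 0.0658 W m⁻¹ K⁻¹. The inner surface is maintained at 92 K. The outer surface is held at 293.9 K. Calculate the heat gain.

Resistance network (inner→outer):
  R_titanium = (1/0.219 − 1/0.258)/(4πk) = 0.6902/(4π·20.2) = 0.002719 K/W
  R_cellular glass = (1/0.258 − 1/0.516)/(4πk) = 1.938/(4π·0.0658) = 2.344 K/W
ΣR = 0.002719 + 2.344 = 2.347 K/W
Q = ΔT/ΣR = (92 K − 293.9 K)/2.347 = -86.0 W
(Negative Q ⇒ heat flows inward; heat gain = 86.0 W.)

Q = 86.0 W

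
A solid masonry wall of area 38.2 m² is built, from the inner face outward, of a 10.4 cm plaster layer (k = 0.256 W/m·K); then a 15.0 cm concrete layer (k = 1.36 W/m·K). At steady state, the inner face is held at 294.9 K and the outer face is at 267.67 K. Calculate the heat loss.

Resistance network (inner→outer):
  R_plaster = L/(kA) = 0.104/(0.256·38.2) = 0.01063 K/W
  R_concrete = L/(kA) = 0.150/(1.36·38.2) = 0.002887 K/W
ΣR = 0.01063 + 0.002887 = 0.01352 K/W
Q = ΔT/ΣR = (294.9 K − 267.67 K)/0.01352 = 2010 W

Q = 2010 W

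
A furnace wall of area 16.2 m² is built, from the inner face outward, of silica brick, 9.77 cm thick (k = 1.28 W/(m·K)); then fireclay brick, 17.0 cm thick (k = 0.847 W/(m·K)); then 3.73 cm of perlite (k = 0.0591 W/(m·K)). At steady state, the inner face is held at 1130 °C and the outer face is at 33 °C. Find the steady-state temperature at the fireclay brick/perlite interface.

T = 795 °C

Series thermal resistances, inner to outer:
  R_silica brick = L/(kA) = 0.0977/(1.28·16.2) = 0.004712 K/W
  R_fireclay brick = L/(kA) = 0.170/(0.847·16.2) = 0.01239 K/W
  R_perlite = L/(kA) = 0.0373/(0.0591·16.2) = 0.03896 K/W
ΣR = 0.004712 + 0.01239 + 0.03896 = 0.05606 K/W
Q = ΔT/ΣR = (1130 °C − 33 °C)/0.05606 = 19570 W
From the inner boundary to the fireclay brick/perlite interface, ΣR_partial = 0.01710 K/W.
T_interface = T_in − Q·ΣR_partial = 1130 °C − (19570)(0.01710) = 795 °C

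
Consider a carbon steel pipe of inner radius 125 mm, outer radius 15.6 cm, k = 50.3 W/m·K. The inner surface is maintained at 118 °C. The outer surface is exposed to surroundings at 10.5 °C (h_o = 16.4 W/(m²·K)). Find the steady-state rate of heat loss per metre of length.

Q' = 1710 W/m

Series thermal resistances, inner to outer:
  R'_carbon steel = ln(0.156/0.125)/(2πk) = 0.2215/(2π·50.3) = 7.010×10^-4 m·K/W
  R'_conv,out = 1/(2πr h) = 1/(2π·0.156·16.4) = 0.06221 m·K/W
ΣR = 7.010×10^-4 + 0.06221 = 0.06291 m·K/W
Q' = ΔT/ΣR = (118 °C − 10.5 °C)/0.06291 = 1710 W/m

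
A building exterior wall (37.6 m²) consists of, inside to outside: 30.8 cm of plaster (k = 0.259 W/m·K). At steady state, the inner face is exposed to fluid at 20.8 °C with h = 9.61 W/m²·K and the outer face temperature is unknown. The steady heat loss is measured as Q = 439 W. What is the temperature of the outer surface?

Sum the resistances:
  R_conv,in = 1/(hA) = 1/(9.61·37.6) = 0.002768 K/W
  R_plaster = L/(kA) = 0.308/(0.259·37.6) = 0.03163 K/W
ΣR = 0.03439 K/W
ΔT = Q·ΣR = 439 × 0.03439 = 15.10 K
Heat flows outward, so T_out = T_in − ΔT = 20.8 − 15.10 = 5.70 °C

T_out = 5.70 °C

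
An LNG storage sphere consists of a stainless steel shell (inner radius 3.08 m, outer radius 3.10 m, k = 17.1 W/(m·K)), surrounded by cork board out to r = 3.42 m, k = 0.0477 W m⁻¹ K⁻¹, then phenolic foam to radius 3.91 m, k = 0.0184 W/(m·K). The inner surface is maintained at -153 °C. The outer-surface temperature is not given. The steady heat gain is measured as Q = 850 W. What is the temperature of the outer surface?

T_out = 24.5 °C

Sum the resistances:
  R_stainless steel = (1/3.08 − 1/3.10)/(4πk) = 0.002095/(4π·17.1) = 9.748×10^-6 K/W
  R_cork board = (1/3.10 − 1/3.42)/(4πk) = 0.03018/(4π·0.0477) = 0.05035 K/W
  R_phenolic foam = (1/3.42 − 1/3.91)/(4πk) = 0.03664/(4π·0.0184) = 0.1585 K/W
ΣR = 0.2088 K/W
ΔT = Q·ΣR = 850 × 0.2088 = 177.5 K
Heat flows inward, so T_out = T_in + ΔT = -153 + 177.5 = 24.5 °C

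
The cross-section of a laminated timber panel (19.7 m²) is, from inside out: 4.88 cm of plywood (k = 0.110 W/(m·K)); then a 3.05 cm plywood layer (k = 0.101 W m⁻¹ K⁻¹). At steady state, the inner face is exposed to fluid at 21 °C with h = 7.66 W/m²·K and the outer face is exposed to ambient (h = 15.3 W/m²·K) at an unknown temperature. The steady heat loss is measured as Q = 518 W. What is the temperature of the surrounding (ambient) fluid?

Sum the resistances:
  R_conv,in = 1/(hA) = 1/(7.66·19.7) = 0.006627 K/W
  R_plywood = L/(kA) = 0.0488/(0.110·19.7) = 0.02252 K/W
  R_plywood = L/(kA) = 0.0305/(0.101·19.7) = 0.01533 K/W
  R_conv,out = 1/(hA) = 1/(15.3·19.7) = 0.003318 K/W
ΣR = 0.04779 K/W
ΔT = Q·ΣR = 518 × 0.04779 = 24.76 K
Heat flows outward, so T_out = T_in − ΔT = 21 − 24.76 = -3.76 °C

T_out = -3.76 °C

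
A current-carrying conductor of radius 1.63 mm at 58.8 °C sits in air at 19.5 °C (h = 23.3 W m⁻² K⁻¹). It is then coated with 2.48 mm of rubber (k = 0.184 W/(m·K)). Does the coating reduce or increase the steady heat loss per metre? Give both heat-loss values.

increases: 9.38 → 16.0 W/m

Critical radius for a cylinder: r_cr = k/h = 0.00790 m = 0.790 cm.
Outer radius after coating: r₂ = 0.00163 + 0.00248 = 0.00411 m.
Since r₁ < r_cr and r₂ ≤ r_cr, the coating moves toward the maximum at r_cr — heat loss rises.
Bare: R = 1/(2πr₁h) = 4.191 m·K/W; Q = 39.3/4.191 = 9.38 W/m.
Coated: R = R_cond + R_conv = 2.462 m·K/W; Q = 39.3/2.462 = 16.0 W/m.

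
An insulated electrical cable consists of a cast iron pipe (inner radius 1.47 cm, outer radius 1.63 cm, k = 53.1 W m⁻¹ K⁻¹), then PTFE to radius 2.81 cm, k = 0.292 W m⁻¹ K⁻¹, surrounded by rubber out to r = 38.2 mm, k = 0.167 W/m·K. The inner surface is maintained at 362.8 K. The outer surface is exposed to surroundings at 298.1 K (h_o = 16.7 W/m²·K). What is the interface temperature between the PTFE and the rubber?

T = 339.9 K

Series thermal resistances, inner to outer:
  R'_cast iron = ln(0.0163/0.0147)/(2πk) = 0.1033/(2π·53.1) = 3.097×10^-4 m·K/W
  R'_PTFE = ln(0.0281/0.0163)/(2πk) = 0.5446/(2π·0.292) = 0.2968 m·K/W
  R'_rubber = ln(0.0382/0.0281)/(2πk) = 0.3071/(2π·0.167) = 0.2926 m·K/W
  R'_conv,out = 1/(2πr h) = 1/(2π·0.0382·16.7) = 0.2495 m·K/W
ΣR = 3.097×10^-4 + 0.2968 + 0.2926 + 0.2495 = 0.8392 m·K/W
Q' = ΔT/ΣR = (362.8 K − 298.1 K)/0.8392 = 77.10 W/m
From the inner boundary to the PTFE/rubber interface, ΣR_partial = 0.2971 m·K/W.
T_interface = T_in − Q'·ΣR_partial = 362.8 K − (77.10)(0.2971) = 339.9 K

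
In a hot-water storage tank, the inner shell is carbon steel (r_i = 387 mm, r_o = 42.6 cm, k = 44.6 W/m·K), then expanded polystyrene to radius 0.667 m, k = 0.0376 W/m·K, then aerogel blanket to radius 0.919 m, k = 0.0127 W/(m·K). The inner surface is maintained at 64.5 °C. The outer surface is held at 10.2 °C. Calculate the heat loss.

Q = 12.4 W

Resistance network (inner→outer):
  R_carbon steel = (1/0.387 − 1/0.426)/(4πk) = 0.2366/(4π·44.6) = 4.221×10^-4 K/W
  R_expanded polystyrene = (1/0.426 − 1/0.667)/(4πk) = 0.8482/(4π·0.0376) = 1.795 K/W
  R_aerogel blanket = (1/0.667 − 1/0.919)/(4πk) = 0.4111/(4π·0.0127) = 2.576 K/W
ΣR = 4.221×10^-4 + 1.795 + 2.576 = 4.371 K/W
Q = ΔT/ΣR = (64.5 °C − 10.2 °C)/4.371 = 12.4 W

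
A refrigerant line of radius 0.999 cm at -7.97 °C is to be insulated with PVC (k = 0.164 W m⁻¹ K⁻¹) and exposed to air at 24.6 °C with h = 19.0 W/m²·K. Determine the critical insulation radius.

r_cr = 0.863 cm

For a cylinder, r_cr = k_ins/h = 0.164/19.0 = 0.00863 m = 0.863 cm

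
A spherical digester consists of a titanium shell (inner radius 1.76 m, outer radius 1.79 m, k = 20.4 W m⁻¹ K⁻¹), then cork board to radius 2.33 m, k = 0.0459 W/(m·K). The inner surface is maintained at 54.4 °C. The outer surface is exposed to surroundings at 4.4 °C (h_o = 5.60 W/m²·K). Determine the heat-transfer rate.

Treat each layer as a resistance in series:
  R_titanium = (1/1.76 − 1/1.79)/(4πk) = 0.009523/(4π·20.4) = 3.715×10^-5 K/W
  R_cork board = (1/1.79 − 1/2.33)/(4πk) = 0.1295/(4π·0.0459) = 0.2245 K/W
  R_conv,out = 1/(4πr²h) = 1/(4π·2.33²·5.60) = 0.002618 K/W
ΣR = 3.715×10^-5 + 0.2245 + 0.002618 = 0.2272 K/W
Q = ΔT/ΣR = (54.4 °C − 4.4 °C)/0.2272 = 220 W

Q = 220 W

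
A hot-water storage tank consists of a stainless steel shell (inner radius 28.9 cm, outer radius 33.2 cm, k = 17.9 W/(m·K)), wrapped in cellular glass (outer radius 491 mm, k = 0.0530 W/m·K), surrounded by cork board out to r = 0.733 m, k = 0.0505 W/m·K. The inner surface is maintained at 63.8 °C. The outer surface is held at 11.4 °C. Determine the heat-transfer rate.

Q = 20.7 W

Treat each layer as a resistance in series:
  R_stainless steel = (1/0.289 − 1/0.332)/(4πk) = 0.4482/(4π·17.9) = 0.001992 K/W
  R_cellular glass = (1/0.332 − 1/0.491)/(4πk) = 0.9754/(4π·0.0530) = 1.465 K/W
  R_cork board = (1/0.491 − 1/0.733)/(4πk) = 0.6724/(4π·0.0505) = 1.060 K/W
ΣR = 0.001992 + 1.465 + 1.060 = 2.527 K/W
Q = ΔT/ΣR = (63.8 °C − 11.4 °C)/2.527 = 20.7 W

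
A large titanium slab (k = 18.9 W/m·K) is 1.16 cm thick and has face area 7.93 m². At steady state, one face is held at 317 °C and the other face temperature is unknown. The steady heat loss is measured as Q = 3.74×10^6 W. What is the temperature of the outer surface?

T_out = 27.5 °C

Series resistances:
  R_titanium = L/(kA) = 0.0116/(18.9·7.93) = 7.740×10^-5 K/W
ΣR = 7.740×10^-5 K/W
ΔT = Q·ΣR = 3.74×10^6 × 7.740×10^-5 = 289.5 K
Heat flows outward, so T_out = T_in − ΔT = 317 − 289.5 = 27.5 °C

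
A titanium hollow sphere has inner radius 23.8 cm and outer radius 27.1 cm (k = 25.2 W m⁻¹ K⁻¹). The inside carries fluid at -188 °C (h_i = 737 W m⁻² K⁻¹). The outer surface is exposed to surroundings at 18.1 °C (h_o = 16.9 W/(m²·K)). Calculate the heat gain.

Q = 3050 W

Series thermal resistances, inner to outer:
  R_conv,in = 1/(4πr²h) = 1/(4π·0.238²·737) = 0.001906 K/W
  R_titanium = (1/0.238 − 1/0.271)/(4πk) = 0.5116/(4π·25.2) = 0.001616 K/W
  R_conv,out = 1/(4πr²h) = 1/(4π·0.271²·16.9) = 0.06412 K/W
ΣR = 0.001906 + 0.001616 + 0.06412 = 0.06764 K/W
Q = ΔT/ΣR = (-188 °C − 18.1 °C)/0.06764 = -3050 W
(Negative Q ⇒ heat flows inward; heat gain = 3050 W.)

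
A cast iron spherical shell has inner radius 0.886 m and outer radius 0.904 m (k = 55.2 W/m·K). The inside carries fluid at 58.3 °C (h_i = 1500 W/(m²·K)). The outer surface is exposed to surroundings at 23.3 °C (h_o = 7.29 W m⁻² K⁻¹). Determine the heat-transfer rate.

Treat each layer as a resistance in series:
  R_conv,in = 1/(4πr²h) = 1/(4π·0.886²·1500) = 6.758×10^-5 K/W
  R_cast iron = (1/0.886 − 1/0.904)/(4πk) = 0.02247/(4π·55.2) = 3.240×10^-5 K/W
  R_conv,out = 1/(4πr²h) = 1/(4π·0.904²·7.29) = 0.01336 K/W
ΣR = 6.758×10^-5 + 3.240×10^-5 + 0.01336 = 0.01346 K/W
Q = ΔT/ΣR = (58.3 °C − 23.3 °C)/0.01346 = 2600 W

Q = 2600 W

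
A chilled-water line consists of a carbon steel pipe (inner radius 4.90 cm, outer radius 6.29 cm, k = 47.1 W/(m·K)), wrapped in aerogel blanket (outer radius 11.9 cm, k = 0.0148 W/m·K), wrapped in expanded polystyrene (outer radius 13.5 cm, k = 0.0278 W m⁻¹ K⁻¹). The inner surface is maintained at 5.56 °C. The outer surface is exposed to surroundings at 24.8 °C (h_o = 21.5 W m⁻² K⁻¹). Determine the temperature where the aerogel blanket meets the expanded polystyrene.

T = 22.8 °C

Treat each layer as a resistance in series:
  R'_carbon steel = ln(0.0629/0.0490)/(2πk) = 0.2497/(2π·47.1) = 8.438×10^-4 m·K/W
  R'_aerogel blanket = ln(0.119/0.0629)/(2πk) = 0.6376/(2π·0.0148) = 6.856 m·K/W
  R'_expanded polystyrene = ln(0.135/0.119)/(2πk) = 0.1262/(2π·0.0278) = 0.7222 m·K/W
  R'_conv,out = 1/(2πr h) = 1/(2π·0.135·21.5) = 0.05483 m·K/W
ΣR = 8.438×10^-4 + 6.856 + 0.7222 + 0.05483 = 7.634 m·K/W
Q' = ΔT/ΣR = (5.56 °C − 24.8 °C)/7.634 = -2.520 W/m
From the inner boundary to the aerogel blanket/expanded polystyrene interface, ΣR_partial = 6.857 m·K/W.
T_interface = T_in − Q'·ΣR_partial = 5.56 °C − (-2.520)(6.857) = 22.8 °C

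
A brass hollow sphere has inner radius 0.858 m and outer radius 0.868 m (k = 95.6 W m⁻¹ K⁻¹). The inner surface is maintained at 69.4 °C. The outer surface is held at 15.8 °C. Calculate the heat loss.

Q = 4πk·ΔT/(1/r₁ − 1/r₂) = 4π × 95.6 × 53.6 / (1/0.858 − 1/0.868) = 4.80×10^6 W

Q = 4800 kW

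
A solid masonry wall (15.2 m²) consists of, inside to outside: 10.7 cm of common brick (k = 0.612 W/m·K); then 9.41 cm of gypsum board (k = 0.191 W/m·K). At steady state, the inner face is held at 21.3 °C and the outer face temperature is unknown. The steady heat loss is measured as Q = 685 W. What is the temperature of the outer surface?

T_out = -8.78 °C

Sum the resistances:
  R_common brick = L/(kA) = 0.107/(0.612·15.2) = 0.01150 K/W
  R_gypsum board = L/(kA) = 0.0941/(0.191·15.2) = 0.03241 K/W
ΣR = 0.04391 K/W
ΔT = Q·ΣR = 685 × 0.04391 = 30.08 K
Heat flows outward, so T_out = T_in − ΔT = 21.3 − 30.08 = -8.78 °C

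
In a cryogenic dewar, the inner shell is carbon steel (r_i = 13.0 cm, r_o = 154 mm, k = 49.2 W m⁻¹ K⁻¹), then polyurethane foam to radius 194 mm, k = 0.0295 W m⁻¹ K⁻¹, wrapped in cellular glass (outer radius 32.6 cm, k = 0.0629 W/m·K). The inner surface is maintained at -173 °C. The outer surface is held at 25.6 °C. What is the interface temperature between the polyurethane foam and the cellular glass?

Series thermal resistances, inner to outer:
  R_carbon steel = (1/0.130 − 1/0.154)/(4πk) = 1.199/(4π·49.2) = 0.001939 K/W
  R_polyurethane foam = (1/0.154 − 1/0.194)/(4πk) = 1.339/(4π·0.0295) = 3.612 K/W
  R_cellular glass = (1/0.194 − 1/0.326)/(4πk) = 2.087/(4π·0.0629) = 2.641 K/W
ΣR = 0.001939 + 3.612 + 2.641 = 6.255 K/W
Q = ΔT/ΣR = (-173 °C − 25.6 °C)/6.255 = -31.75 W
From the inner boundary to the polyurethane foam/cellular glass interface, ΣR_partial = 3.614 K/W.
T_interface = T_in − Q·ΣR_partial = -173 °C − (-31.75)(3.614) = -58.3 °C

T = -58.3 °C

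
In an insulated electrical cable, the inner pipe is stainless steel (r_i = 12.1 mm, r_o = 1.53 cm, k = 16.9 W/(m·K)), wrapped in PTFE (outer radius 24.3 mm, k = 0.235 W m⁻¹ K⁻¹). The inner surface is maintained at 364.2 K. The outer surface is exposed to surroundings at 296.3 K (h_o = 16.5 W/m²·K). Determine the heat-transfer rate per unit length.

Series thermal resistances, inner to outer:
  R'_stainless steel = ln(0.0153/0.0121)/(2πk) = 0.2346/(2π·16.9) = 0.002210 m·K/W
  R'_PTFE = ln(0.0243/0.0153)/(2πk) = 0.4626/(2π·0.235) = 0.3133 m·K/W
  R'_conv,out = 1/(2πr h) = 1/(2π·0.0243·16.5) = 0.3969 m·K/W
ΣR = 0.002210 + 0.3133 + 0.3969 = 0.7124 m·K/W
Q' = ΔT/ΣR = (364.2 K − 296.3 K)/0.7124 = 95.3 W/m

Q' = 95.3 W/m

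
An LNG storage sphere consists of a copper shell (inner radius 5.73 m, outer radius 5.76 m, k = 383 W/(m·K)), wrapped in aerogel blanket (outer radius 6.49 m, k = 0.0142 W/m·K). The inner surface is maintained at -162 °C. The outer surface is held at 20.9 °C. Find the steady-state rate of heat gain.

Q = 1670 W

Series thermal resistances, inner to outer:
  R_copper = (1/5.73 − 1/5.76)/(4πk) = 9.090×10^-4/(4π·383) = 1.889×10^-7 K/W
  R_aerogel blanket = (1/5.76 − 1/6.49)/(4πk) = 0.01953/(4π·0.0142) = 0.1094 K/W
ΣR = 1.889×10^-7 + 0.1094 = 0.1094 K/W
Q = ΔT/ΣR = (-162 °C − 20.9 °C)/0.1094 = -1670 W
(Negative Q ⇒ heat flows inward; heat gain = 1670 W.)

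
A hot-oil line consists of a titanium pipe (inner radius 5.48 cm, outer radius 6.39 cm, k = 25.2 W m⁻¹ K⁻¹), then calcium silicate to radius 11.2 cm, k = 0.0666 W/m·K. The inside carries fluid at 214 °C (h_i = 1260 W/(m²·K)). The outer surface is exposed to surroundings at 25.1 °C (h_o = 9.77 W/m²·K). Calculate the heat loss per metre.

Q' = 127 W/m

Series thermal resistances, inner to outer:
  R'_conv,in = 1/(2πr h) = 1/(2π·0.0548·1260) = 0.002305 m·K/W
  R'_titanium = ln(0.0639/0.0548)/(2πk) = 0.1536/(2π·25.2) = 9.703×10^-4 m·K/W
  R'_calcium silicate = ln(0.112/0.0639)/(2πk) = 0.5612/(2π·0.0666) = 1.341 m·K/W
  R'_conv,out = 1/(2πr h) = 1/(2π·0.112·9.77) = 0.1454 m·K/W
ΣR = 0.002305 + 9.703×10^-4 + 1.341 + 0.1454 = 1.490 m·K/W
Q' = ΔT/ΣR = (214 °C − 25.1 °C)/1.490 = 127 W/m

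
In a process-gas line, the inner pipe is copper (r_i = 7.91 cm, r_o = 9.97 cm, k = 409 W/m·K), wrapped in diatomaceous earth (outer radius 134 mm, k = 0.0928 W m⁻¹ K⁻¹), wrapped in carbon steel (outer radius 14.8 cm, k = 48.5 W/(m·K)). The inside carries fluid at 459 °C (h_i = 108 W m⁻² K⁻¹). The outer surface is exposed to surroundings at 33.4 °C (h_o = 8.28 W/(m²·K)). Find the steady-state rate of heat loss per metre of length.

Q' = 649 W/m

Treat each layer as a resistance in series:
  R'_conv,in = 1/(2πr h) = 1/(2π·0.0791·108) = 0.01863 m·K/W
  R'_copper = ln(0.0997/0.0791)/(2πk) = 0.2315/(2π·409) = 9.007×10^-5 m·K/W
  R'_diatomaceous earth = ln(0.134/0.0997)/(2πk) = 0.2957/(2π·0.0928) = 0.5071 m·K/W
  R'_carbon steel = ln(0.148/0.134)/(2πk) = 0.09937/(2π·48.5) = 3.261×10^-4 m·K/W
  R'_conv,out = 1/(2πr h) = 1/(2π·0.148·8.28) = 0.1299 m·K/W
ΣR = 0.01863 + 9.007×10^-5 + 0.5071 + 3.261×10^-4 + 0.1299 = 0.6560 m·K/W
Q' = ΔT/ΣR = (459 °C − 33.4 °C)/0.6560 = 649 W/m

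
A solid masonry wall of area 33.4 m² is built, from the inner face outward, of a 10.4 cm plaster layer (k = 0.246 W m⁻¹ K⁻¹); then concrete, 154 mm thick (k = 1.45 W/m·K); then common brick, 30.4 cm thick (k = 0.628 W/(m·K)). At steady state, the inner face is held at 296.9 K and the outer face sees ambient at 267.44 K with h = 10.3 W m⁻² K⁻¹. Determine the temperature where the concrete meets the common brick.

T = 282.86 K

Treat each layer as a resistance in series:
  R_plaster = L/(kA) = 0.104/(0.246·33.4) = 0.01266 K/W
  R_concrete = L/(kA) = 0.154/(1.45·33.4) = 0.003180 K/W
  R_common brick = L/(kA) = 0.304/(0.628·33.4) = 0.01449 K/W
  R_conv,out = 1/(hA) = 1/(10.3·33.4) = 0.002907 K/W
ΣR = 0.01266 + 0.003180 + 0.01449 + 0.002907 = 0.03324 K/W
Q = ΔT/ΣR = (296.9 K − 267.44 K)/0.03324 = 886.3 W
From the inner boundary to the concrete/common brick interface, ΣR_partial = 0.01584 K/W.
T_interface = T_in − Q·ΣR_partial = 296.9 K − (886.3)(0.01584) = 282.86 K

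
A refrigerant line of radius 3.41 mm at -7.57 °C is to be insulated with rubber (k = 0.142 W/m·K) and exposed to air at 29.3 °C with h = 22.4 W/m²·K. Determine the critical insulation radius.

r_cr = 0.634 cm

For a cylinder, r_cr = k_ins/h = 0.142/22.4 = 0.00634 m = 0.634 cm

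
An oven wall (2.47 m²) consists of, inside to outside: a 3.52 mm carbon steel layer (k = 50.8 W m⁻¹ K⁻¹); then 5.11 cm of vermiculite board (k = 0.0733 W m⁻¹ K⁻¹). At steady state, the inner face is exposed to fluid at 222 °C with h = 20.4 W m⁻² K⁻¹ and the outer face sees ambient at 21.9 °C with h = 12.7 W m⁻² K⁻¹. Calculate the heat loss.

Q = 599 W

Resistance network (inner→outer):
  R_conv,in = 1/(hA) = 1/(20.4·2.47) = 0.01985 K/W
  R_carbon steel = L/(kA) = 0.00352/(50.8·2.47) = 2.805×10^-5 K/W
  R_vermiculite board = L/(kA) = 0.0511/(0.0733·2.47) = 0.2822 K/W
  R_conv,out = 1/(hA) = 1/(12.7·2.47) = 0.03188 K/W
ΣR = 0.01985 + 2.805×10^-5 + 0.2822 + 0.03188 = 0.3340 K/W
Q = ΔT/ΣR = (222 °C − 21.9 °C)/0.3340 = 599 W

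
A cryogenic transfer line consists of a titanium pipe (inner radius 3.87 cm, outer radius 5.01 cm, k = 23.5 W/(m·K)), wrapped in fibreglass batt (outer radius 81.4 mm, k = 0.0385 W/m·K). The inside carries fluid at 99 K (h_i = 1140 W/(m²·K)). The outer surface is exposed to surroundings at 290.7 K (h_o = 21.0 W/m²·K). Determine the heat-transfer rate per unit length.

Q' = 91.1 W/m

Resistance network (inner→outer):
  R'_conv,in = 1/(2πr h) = 1/(2π·0.0387·1140) = 0.003607 m·K/W
  R'_titanium = ln(0.0501/0.0387)/(2πk) = 0.2582/(2π·23.5) = 0.001749 m·K/W
  R'_fibreglass batt = ln(0.0814/0.0501)/(2πk) = 0.4854/(2π·0.0385) = 2.006 m·K/W
  R'_conv,out = 1/(2πr h) = 1/(2π·0.0814·21.0) = 0.09311 m·K/W
ΣR = 0.003607 + 0.001749 + 2.006 + 0.09311 = 2.104 m·K/W
Q' = ΔT/ΣR = (99 K − 290.7 K)/2.104 = -91.1 W/m
(Negative Q' ⇒ heat flows inward; heat gain = 91.1 W/m.)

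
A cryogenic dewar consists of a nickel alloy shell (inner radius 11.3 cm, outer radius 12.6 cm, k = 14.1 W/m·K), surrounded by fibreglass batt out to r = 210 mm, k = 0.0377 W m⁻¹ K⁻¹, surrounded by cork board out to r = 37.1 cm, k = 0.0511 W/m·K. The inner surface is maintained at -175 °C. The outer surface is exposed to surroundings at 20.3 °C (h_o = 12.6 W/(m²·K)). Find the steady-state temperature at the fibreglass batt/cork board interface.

T = -43.6 °C

Treat each layer as a resistance in series:
  R_nickel alloy = (1/0.113 − 1/0.126)/(4πk) = 0.9130/(4π·14.1) = 0.005153 K/W
  R_fibreglass batt = (1/0.126 − 1/0.210)/(4πk) = 3.175/(4π·0.0377) = 6.701 K/W
  R_cork board = (1/0.210 − 1/0.371)/(4πk) = 2.066/(4π·0.0511) = 3.218 K/W
  R_conv,out = 1/(4πr²h) = 1/(4π·0.371²·12.6) = 0.04589 K/W
ΣR = 0.005153 + 6.701 + 3.218 + 0.04589 = 9.970 K/W
Q = ΔT/ΣR = (-175 °C − 20.3 °C)/9.970 = -19.59 W
From the inner boundary to the fibreglass batt/cork board interface, ΣR_partial = 6.706 K/W.
T_interface = T_in − Q·ΣR_partial = -175 °C − (-19.59)(6.706) = -43.6 °C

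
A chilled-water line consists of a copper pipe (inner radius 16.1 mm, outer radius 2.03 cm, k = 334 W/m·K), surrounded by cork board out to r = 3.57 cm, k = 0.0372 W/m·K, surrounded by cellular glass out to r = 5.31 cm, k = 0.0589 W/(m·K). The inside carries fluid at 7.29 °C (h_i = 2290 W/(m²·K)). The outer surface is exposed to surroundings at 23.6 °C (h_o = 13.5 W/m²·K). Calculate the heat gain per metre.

Q' = 4.39 W/m

Series thermal resistances, inner to outer:
  R'_conv,in = 1/(2πr h) = 1/(2π·0.0161·2290) = 0.004317 m·K/W
  R'_copper = ln(0.0203/0.0161)/(2πk) = 0.2318/(2π·334) = 1.105×10^-4 m·K/W
  R'_cork board = ln(0.0357/0.0203)/(2πk) = 0.5645/(2π·0.0372) = 2.415 m·K/W
  R'_cellular glass = ln(0.0531/0.0357)/(2πk) = 0.3970/(2π·0.0589) = 1.073 m·K/W
  R'_conv,out = 1/(2πr h) = 1/(2π·0.0531·13.5) = 0.2220 m·K/W
ΣR = 0.004317 + 1.105×10^-4 + 2.415 + 1.073 + 0.2220 = 3.714 m·K/W
Q' = ΔT/ΣR = (7.29 °C − 23.6 °C)/3.714 = -4.39 W/m
(Negative Q' ⇒ heat flows inward; heat gain = 4.39 W/m.)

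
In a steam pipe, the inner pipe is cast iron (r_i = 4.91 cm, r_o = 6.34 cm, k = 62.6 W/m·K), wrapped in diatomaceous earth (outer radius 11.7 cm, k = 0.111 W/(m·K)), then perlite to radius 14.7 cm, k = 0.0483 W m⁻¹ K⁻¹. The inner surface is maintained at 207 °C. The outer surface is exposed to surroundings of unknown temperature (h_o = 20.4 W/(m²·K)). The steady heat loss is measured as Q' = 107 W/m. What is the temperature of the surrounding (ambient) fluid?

T_out = 26.8 °C

Sum the resistances:
  R'_cast iron = ln(0.0634/0.0491)/(2πk) = 0.2556/(2π·62.6) = 6.499×10^-4 m·K/W
  R'_diatomaceous earth = ln(0.117/0.0634)/(2πk) = 0.6127/(2π·0.111) = 0.8785 m·K/W
  R'_perlite = ln(0.147/0.117)/(2πk) = 0.2283/(2π·0.0483) = 0.7521 m·K/W
  R'_conv,out = 1/(2πr h) = 1/(2π·0.147·20.4) = 0.05307 m·K/W
ΣR = 1.684 m·K/W
ΔT = Q'·ΣR = 107 × 1.684 = 180.2 K
Heat flows outward, so T_out = T_in − ΔT = 207 − 180.2 = 26.8 °C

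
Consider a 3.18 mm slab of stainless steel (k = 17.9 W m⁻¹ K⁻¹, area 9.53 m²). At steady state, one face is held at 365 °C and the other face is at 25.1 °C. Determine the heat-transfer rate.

Q = 18200 kW

Q = kA·ΔT/L = 17.9 × 9.53 × |365 °C − 25.1 °C| / 0.00318 = 1.82×10^7 W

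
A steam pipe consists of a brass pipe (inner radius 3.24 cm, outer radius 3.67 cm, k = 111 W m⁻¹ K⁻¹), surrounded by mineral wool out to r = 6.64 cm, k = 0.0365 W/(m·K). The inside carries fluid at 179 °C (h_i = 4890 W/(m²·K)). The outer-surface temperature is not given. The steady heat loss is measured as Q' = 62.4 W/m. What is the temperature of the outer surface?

Sum the resistances:
  R'_conv,in = 1/(2πr h) = 1/(2π·0.0324·4890) = 0.001005 m·K/W
  R'_brass = ln(0.0367/0.0324)/(2πk) = 0.1246/(2π·111) = 1.787×10^-4 m·K/W
  R'_mineral wool = ln(0.0664/0.0367)/(2πk) = 0.5929/(2π·0.0365) = 2.585 m·K/W
ΣR = 2.587 m·K/W
ΔT = Q'·ΣR = 62.4 × 2.587 = 161.4 K
Heat flows outward, so T_out = T_in − ΔT = 179 − 161.4 = 17.6 °C

T_out = 17.6 °C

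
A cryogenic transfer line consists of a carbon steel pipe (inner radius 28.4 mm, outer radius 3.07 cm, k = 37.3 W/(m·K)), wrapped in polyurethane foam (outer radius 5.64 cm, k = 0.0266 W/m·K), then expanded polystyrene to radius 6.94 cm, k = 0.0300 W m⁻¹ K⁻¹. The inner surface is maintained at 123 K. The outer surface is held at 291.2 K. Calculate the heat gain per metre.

Q' = 35.5 W/m

Resistance network (inner→outer):
  R'_carbon steel = ln(0.0307/0.0284)/(2πk) = 0.07787/(2π·37.3) = 3.323×10^-4 m·K/W
  R'_polyurethane foam = ln(0.0564/0.0307)/(2πk) = 0.6082/(2π·0.0266) = 3.639 m·K/W
  R'_expanded polystyrene = ln(0.0694/0.0564)/(2πk) = 0.2074/(2π·0.0300) = 1.100 m·K/W
ΣR = 3.323×10^-4 + 3.639 + 1.100 = 4.739 m·K/W
Q' = ΔT/ΣR = (123 K − 291.2 K)/4.739 = -35.5 W/m
(Negative Q' ⇒ heat flows inward; heat gain = 35.5 W/m.)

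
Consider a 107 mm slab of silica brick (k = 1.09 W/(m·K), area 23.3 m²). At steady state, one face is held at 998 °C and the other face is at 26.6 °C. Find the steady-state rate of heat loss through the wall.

Q = 2.31×10^5 W

Q = kA·ΔT/L = 1.09 × 23.3 × |998 °C − 26.6 °C| / 0.107 = 2.31×10^5 W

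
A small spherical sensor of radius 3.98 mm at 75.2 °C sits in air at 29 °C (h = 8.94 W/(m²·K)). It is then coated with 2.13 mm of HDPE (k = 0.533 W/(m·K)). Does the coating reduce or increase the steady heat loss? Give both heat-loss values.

increases: 0.0822 → 0.184 W

Critical radius for a sphere: r_cr = 2k/h = 0.119 m = 11.9 cm.
Outer radius after coating: r₂ = 0.00398 + 0.00213 = 0.00611 m.
Since r₁ < r_cr and r₂ ≤ r_cr, the coating moves toward the maximum at r_cr — heat loss rises.
Bare: R = 1/(4πr₁²h) = 561.9 K/W; Q = 46.2/561.9 = 0.0822 W.
Coated: R = R_cond + R_conv = 251.5 K/W; Q = 46.2/251.5 = 0.184 W.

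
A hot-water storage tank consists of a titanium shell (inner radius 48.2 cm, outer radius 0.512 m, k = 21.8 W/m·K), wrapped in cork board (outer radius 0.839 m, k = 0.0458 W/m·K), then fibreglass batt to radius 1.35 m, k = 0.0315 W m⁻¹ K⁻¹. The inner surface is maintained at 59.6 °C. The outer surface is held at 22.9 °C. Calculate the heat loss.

Series thermal resistances, inner to outer:
  R_titanium = (1/0.482 − 1/0.512)/(4πk) = 0.1216/(4π·21.8) = 4.437×10^-4 K/W
  R_cork board = (1/0.512 − 1/0.839)/(4πk) = 0.7612/(4π·0.0458) = 1.323 K/W
  R_fibreglass batt = (1/0.839 − 1/1.35)/(4πk) = 0.4512/(4π·0.0315) = 1.140 K/W
ΣR = 4.437×10^-4 + 1.323 + 1.140 = 2.463 K/W
Q = ΔT/ΣR = (59.6 °C − 22.9 °C)/2.463 = 14.9 W

Q = 14.9 W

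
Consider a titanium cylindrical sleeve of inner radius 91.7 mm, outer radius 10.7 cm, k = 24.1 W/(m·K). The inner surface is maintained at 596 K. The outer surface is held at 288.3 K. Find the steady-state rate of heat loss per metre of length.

Q' = 302 kW/m

Q' = 2πk·ΔT/ln(r₂/r₁) = 2π × 24.1 × 307.7 / ln(0.107/0.0917) = 3.02×10^5 W/m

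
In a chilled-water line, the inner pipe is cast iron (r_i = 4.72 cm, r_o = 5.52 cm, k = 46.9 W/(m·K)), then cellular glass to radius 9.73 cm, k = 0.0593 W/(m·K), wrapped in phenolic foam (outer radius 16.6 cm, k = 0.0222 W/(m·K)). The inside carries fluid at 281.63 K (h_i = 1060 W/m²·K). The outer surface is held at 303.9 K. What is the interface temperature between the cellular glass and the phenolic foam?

Resistance network (inner→outer):
  R'_conv,in = 1/(2πr h) = 1/(2π·0.0472·1060) = 0.003181 m·K/W
  R'_cast iron = ln(0.0552/0.0472)/(2πk) = 0.1566/(2π·46.9) = 5.313×10^-4 m·K/W
  R'_cellular glass = ln(0.0973/0.0552)/(2πk) = 0.5668/(2π·0.0593) = 1.521 m·K/W
  R'_phenolic foam = ln(0.166/0.0973)/(2πk) = 0.5342/(2π·0.0222) = 3.830 m·K/W
ΣR = 0.003181 + 5.313×10^-4 + 1.521 + 3.830 = 5.355 m·K/W
Q' = ΔT/ΣR = (281.63 K − 303.9 K)/5.355 = -4.159 W/m
From the inner boundary to the cellular glass/phenolic foam interface, ΣR_partial = 1.525 m·K/W.
T_interface = T_in − Q'·ΣR_partial = 281.63 K − (-4.159)(1.525) = 288.0 K

T = 288.0 K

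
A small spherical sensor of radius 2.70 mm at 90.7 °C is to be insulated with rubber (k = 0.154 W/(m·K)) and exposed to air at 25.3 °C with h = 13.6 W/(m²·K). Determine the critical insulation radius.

r_cr = 2.26 cm

For a sphere, r_cr = 2k_ins/h = 2·0.154/13.6 = 0.0226 m = 2.26 cm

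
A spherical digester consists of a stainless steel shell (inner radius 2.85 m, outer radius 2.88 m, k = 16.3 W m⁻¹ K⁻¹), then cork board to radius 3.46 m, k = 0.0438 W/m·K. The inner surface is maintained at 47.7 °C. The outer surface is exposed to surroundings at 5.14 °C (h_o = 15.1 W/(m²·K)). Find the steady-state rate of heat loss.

Q = 401 W

Series thermal resistances, inner to outer:
  R_stainless steel = (1/2.85 − 1/2.88)/(4πk) = 0.003655/(4π·16.3) = 1.784×10^-5 K/W
  R_cork board = (1/2.88 − 1/3.46)/(4πk) = 0.05820/(4π·0.0438) = 0.1057 K/W
  R_conv,out = 1/(4πr²h) = 1/(4π·3.46²·15.1) = 4.402×10^-4 K/W
ΣR = 1.784×10^-5 + 0.1057 + 4.402×10^-4 = 0.1062 K/W
Q = ΔT/ΣR = (47.7 °C − 5.14 °C)/0.1062 = 401 W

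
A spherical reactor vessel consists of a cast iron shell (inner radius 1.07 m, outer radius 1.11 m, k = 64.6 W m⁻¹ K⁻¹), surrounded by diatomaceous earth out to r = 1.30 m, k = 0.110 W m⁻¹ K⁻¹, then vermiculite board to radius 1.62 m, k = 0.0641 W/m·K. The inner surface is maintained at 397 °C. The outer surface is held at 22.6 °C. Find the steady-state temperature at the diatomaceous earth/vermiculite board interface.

Treat each layer as a resistance in series:
  R_cast iron = (1/1.07 − 1/1.11)/(4πk) = 0.03368/(4π·64.6) = 4.149×10^-5 K/W
  R_diatomaceous earth = (1/1.11 − 1/1.30)/(4πk) = 0.1317/(4π·0.110) = 0.09525 K/W
  R_vermiculite board = (1/1.30 − 1/1.62)/(4πk) = 0.1519/(4π·0.0641) = 0.1886 K/W
ΣR = 4.149×10^-5 + 0.09525 + 0.1886 = 0.2839 K/W
Q = ΔT/ΣR = (397 °C − 22.6 °C)/0.2839 = 1319 W
From the inner boundary to the diatomaceous earth/vermiculite board interface, ΣR_partial = 0.09529 K/W.
T_interface = T_in − Q·ΣR_partial = 397 °C − (1319)(0.09529) = 271 °C

T = 271 °C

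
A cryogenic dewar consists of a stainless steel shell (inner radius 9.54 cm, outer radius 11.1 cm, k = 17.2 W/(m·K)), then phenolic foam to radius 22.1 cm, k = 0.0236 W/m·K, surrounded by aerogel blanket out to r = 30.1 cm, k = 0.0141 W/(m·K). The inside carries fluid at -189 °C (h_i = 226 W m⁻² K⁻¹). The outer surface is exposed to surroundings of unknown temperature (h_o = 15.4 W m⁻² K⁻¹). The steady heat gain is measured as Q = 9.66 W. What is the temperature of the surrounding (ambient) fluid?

Sum the resistances:
  R_conv,in = 1/(4πr²h) = 1/(4π·0.0954²·226) = 0.03869 K/W
  R_stainless steel = (1/0.0954 − 1/0.111)/(4πk) = 1.473/(4π·17.2) = 0.006816 K/W
  R_phenolic foam = (1/0.111 − 1/0.221)/(4πk) = 4.484/(4π·0.0236) = 15.12 K/W
  R_aerogel blanket = (1/0.221 − 1/0.301)/(4πk) = 1.203/(4π·0.0141) = 6.787 K/W
  R_conv,out = 1/(4πr²h) = 1/(4π·0.301²·15.4) = 0.05703 K/W
ΣR = 22.01 K/W
ΔT = Q·ΣR = 9.66 × 22.01 = 212.6 K
Heat flows inward, so T_out = T_in + ΔT = -189 + 212.6 = 23.6 °C

T_out = 23.6 °C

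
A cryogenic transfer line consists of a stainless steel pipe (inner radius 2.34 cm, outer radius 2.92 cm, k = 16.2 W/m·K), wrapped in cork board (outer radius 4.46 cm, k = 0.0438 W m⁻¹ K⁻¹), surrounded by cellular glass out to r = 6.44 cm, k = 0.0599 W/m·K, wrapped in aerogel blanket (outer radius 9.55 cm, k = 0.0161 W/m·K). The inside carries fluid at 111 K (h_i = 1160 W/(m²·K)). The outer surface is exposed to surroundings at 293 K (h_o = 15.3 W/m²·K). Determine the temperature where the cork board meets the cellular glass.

T = 154 K

Resistance network (inner→outer):
  R'_conv,in = 1/(2πr h) = 1/(2π·0.0234·1160) = 0.005863 m·K/W
  R'_stainless steel = ln(0.0292/0.0234)/(2πk) = 0.2214/(2π·16.2) = 0.002175 m·K/W
  R'_cork board = ln(0.0446/0.0292)/(2πk) = 0.4236/(2π·0.0438) = 1.539 m·K/W
  R'_cellular glass = ln(0.0644/0.0446)/(2πk) = 0.3674/(2π·0.0599) = 0.9761 m·K/W
  R'_aerogel blanket = ln(0.0955/0.0644)/(2πk) = 0.3940/(2π·0.0161) = 3.895 m·K/W
  R'_conv,out = 1/(2πr h) = 1/(2π·0.0955·15.3) = 0.1089 m·K/W
ΣR = 0.005863 + 0.002175 + 1.539 + 0.9761 + 3.895 + 0.1089 = 6.527 m·K/W
Q' = ΔT/ΣR = (111 K − 293 K)/6.527 = -27.88 W/m
From the inner boundary to the cork board/cellular glass interface, ΣR_partial = 1.547 m·K/W.
T_interface = T_in − Q'·ΣR_partial = 111 K − (-27.88)(1.547) = 154 K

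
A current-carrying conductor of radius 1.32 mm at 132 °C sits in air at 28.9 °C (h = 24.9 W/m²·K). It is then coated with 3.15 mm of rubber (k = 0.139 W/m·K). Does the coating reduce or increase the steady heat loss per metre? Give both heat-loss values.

increases: 21.3 → 36.5 W/m

Critical radius for a cylinder: r_cr = k/h = 0.00558 m = 0.558 cm.
Outer radius after coating: r₂ = 0.00132 + 0.00315 = 0.00447 m.
Since r₁ < r_cr and r₂ ≤ r_cr, the coating moves toward the maximum at r_cr — heat loss rises.
Bare: R = 1/(2πr₁h) = 4.842 m·K/W; Q = 103.1/4.842 = 21.3 W/m.
Coated: R = R_cond + R_conv = 2.827 m·K/W; Q = 103.1/2.827 = 36.5 W/m.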